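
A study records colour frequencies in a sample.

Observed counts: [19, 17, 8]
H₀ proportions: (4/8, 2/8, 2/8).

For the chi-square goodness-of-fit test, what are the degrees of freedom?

df = k − 1 = 3 − 1 = 2

degrees of freedom = 2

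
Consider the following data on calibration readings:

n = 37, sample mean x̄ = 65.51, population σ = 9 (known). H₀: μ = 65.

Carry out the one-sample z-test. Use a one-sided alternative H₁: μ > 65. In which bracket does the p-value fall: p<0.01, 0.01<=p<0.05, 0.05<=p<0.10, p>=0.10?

p-value bracket: p>=0.10

SE = σ/√n = 9/√37 = 1.4796
z = (x̄−μ₀)/SE = (65.51−65)/1.4796 = 0.3447
p-value (one-sided, H₁ greater) = 0.36516
→ bracket: p>=0.10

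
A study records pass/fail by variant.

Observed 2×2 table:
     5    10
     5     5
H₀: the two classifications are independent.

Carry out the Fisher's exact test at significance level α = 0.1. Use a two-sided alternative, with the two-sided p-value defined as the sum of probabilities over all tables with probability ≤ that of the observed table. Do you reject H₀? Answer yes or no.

Margins: r₁=15, r₂=10, c₁=10, c₂=15, n=25
p_obs = C(15,5)·C(10,5)/C(25,10); sum pmf over tables with pmf ≤ p_obs
p-value (two-sided) = 0.44222
At α=0.1: p ≥ α → fail to reject H₀

reject H₀: no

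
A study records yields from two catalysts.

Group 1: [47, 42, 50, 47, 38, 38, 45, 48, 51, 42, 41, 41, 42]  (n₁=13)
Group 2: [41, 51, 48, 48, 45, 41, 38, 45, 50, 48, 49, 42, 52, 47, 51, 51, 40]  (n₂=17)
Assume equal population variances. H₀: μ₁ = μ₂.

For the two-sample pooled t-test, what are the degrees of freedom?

degrees of freedom = 28

df = n₁ + n₂ − 2 = 13 + 17 − 2 = 28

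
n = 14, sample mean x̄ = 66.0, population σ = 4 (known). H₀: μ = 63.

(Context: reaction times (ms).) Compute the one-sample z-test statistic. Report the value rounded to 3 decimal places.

test statistic = 2.806

SE = σ/√n = 4/√14 = 1.0690
z = (x̄−μ₀)/SE = (66.0−63)/1.0690 = 2.8062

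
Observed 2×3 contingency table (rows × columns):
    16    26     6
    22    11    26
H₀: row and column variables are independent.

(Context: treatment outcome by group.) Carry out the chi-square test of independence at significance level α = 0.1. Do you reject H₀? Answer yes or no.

reject H₀: yes

Row totals [48, 59], col totals [38, 37, 32], n=107
χ² = (16−17.05)²/17.05 + (26−16.60)²/16.60 + (6−14.36)²/14.36 + (22−20.95)²/20.95 + (11−20.40)²/20.40 + (26−17.64)²/17.64 = 18.5941
df = 2
p-value (upper-tail) = 0.00009
At α=0.1: p < α → reject H₀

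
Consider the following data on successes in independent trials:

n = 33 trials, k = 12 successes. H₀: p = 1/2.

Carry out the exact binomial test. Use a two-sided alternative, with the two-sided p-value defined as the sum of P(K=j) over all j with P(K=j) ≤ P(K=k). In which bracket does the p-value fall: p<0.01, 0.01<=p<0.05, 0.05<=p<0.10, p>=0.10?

Exact binomial: n=33, k=12, p₀=1/2=0.5000
P(X=j) = C(n,j)·p₀^j·(1−p₀)^(n−j); p = Σ P(X=j) over j with P(X=j) ≤ P(X=12)
p-value (two-sided) = 0.16276
→ bracket: p>=0.10

p-value bracket: p>=0.10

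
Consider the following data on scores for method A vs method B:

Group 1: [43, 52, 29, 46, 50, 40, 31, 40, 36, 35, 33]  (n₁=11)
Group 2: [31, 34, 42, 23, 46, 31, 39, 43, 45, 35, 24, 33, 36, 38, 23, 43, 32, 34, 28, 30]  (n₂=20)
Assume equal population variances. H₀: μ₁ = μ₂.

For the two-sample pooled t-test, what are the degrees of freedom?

df = n₁ + n₂ − 2 = 11 + 20 − 2 = 29

degrees of freedom = 29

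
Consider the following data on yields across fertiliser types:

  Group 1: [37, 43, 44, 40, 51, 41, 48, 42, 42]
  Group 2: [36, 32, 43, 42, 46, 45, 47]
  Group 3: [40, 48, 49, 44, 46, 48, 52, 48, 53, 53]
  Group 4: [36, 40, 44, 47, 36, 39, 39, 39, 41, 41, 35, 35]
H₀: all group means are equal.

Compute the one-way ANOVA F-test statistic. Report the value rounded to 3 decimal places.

test statistic = 7.912

Group means [43.11, 41.57, 48.10, 39.33], grand mean 42.947
SSB = Σnᵢ(x̄ᵢ−x̄)² = 435.725; SSW = ΣΣ(x−x̄ᵢ)² = 624.170
MSB = 435.725/3 = 145.2416; MSW = 624.170/34 = 18.3579
F = MSB/MSW = 7.9117
df = (3, 34)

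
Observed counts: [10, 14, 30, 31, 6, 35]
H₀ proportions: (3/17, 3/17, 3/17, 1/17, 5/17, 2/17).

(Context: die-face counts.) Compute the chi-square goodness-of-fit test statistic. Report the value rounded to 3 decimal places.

test statistic = 141.057

n = 126; E_i = n·p_i = [22.24, 22.24, 22.24, 7.41, 37.06, 14.82]
χ² = (10−22.24)²/22.24 + (14−22.24)²/22.24 + (30−22.24)²/22.24 + (31−7.41)²/7.41 + (6−37.06)²/37.06 + (35−14.82)²/14.82 = 141.0574
df = 5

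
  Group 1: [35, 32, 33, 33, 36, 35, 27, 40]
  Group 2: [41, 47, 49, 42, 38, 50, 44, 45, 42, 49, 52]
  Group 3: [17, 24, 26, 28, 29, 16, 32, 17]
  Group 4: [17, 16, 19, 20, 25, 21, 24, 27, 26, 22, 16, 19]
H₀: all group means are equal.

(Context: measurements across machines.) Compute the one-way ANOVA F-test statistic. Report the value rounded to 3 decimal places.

test statistic = 64.223

Group means [33.88, 45.36, 23.62, 21.00], grand mean 31.051
SSB = Σnᵢ(x̄ᵢ−x̄)² = 3970.602; SSW = ΣΣ(x−x̄ᵢ)² = 721.295
MSB = 3970.602/3 = 1323.5340; MSW = 721.295/35 = 20.6084
F = MSB/MSW = 64.2229
df = (3, 35)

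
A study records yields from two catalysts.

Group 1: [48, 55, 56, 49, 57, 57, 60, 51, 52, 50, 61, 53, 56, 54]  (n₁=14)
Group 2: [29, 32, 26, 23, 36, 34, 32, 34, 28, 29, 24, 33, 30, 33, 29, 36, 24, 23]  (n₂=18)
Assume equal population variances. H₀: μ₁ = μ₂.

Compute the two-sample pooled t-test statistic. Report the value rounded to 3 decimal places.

test statistic = 16.446

x̄₁=54.214, s₁=3.945, n₁=14
x̄₂=29.722, s₂=4.350, n₂=18
s_p² = [13·3.945² + 17·4.350²]/30 = 17.4656
SE = √(s_p²·(1/14+1/18)) = 1.4892
t = (54.214−29.722)/1.4892 = 16.4459
df = 30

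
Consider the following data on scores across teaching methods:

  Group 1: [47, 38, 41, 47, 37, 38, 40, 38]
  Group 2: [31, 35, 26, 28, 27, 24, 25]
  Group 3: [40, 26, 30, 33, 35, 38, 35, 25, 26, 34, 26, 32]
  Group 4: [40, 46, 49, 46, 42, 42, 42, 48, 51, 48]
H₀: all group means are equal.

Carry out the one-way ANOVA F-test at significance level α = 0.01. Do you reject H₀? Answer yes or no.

Group means [40.75, 28.00, 31.67, 45.40], grand mean 36.649
SSB = Σnᵢ(x̄ᵢ−x̄)² = 1721.866; SSW = ΣΣ(x−x̄ᵢ)² = 608.567
MSB = 1721.866/3 = 573.9553; MSW = 608.567/33 = 18.4414
F = MSB/MSW = 31.1232
df = (3, 33)
p-value (upper-tail) = 0.00000
At α=0.01: p < α → reject H₀

reject H₀: yes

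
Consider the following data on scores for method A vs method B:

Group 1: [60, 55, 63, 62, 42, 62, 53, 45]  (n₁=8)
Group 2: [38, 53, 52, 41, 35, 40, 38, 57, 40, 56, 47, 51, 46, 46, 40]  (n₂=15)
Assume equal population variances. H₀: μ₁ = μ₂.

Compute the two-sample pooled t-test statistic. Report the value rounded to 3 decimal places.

x̄₁=55.250, s₁=8.102, n₁=8
x̄₂=45.333, s₂=7.108, n₂=15
s_p² = [7·8.102² + 14·7.108²]/21 = 55.5635
SE = √(s_p²·(1/8+1/15)) = 3.2634
t = (55.250−45.333)/3.2634 = 3.0388
df = 21

test statistic = 3.039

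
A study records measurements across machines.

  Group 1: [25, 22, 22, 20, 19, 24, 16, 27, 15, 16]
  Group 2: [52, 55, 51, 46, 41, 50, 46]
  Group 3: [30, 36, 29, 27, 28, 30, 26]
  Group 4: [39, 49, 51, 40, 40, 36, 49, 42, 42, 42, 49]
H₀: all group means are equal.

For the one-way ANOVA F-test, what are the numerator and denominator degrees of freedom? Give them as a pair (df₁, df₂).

degrees of freedom = [3, 31]

k = 4 groups, N = 35 total
df = (k−1, N−k) = (4−1, 35−4) = (3, 31)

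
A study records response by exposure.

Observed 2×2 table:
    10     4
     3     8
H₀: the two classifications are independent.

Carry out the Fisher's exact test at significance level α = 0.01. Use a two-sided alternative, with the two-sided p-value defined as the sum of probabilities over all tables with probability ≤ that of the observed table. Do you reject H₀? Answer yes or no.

Margins: r₁=14, r₂=11, c₁=13, c₂=12, n=25
p_obs = C(14,10)·C(11,3)/C(25,13); sum pmf over tables with pmf ≤ p_obs
p-value (two-sided) = 0.04718
At α=0.01: p ≥ α → fail to reject H₀

reject H₀: no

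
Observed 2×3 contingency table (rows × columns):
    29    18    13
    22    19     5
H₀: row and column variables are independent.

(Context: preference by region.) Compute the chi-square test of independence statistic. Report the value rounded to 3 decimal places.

Row totals [60, 46], col totals [51, 37, 18], n=106
χ² = (29−28.87)²/28.87 + (18−20.94)²/20.94 + (13−10.19)²/10.19 + (22−22.13)²/22.13 + (19−16.06)²/16.06 + (5−7.81)²/7.81 = 2.7421
df = 2

test statistic = 2.742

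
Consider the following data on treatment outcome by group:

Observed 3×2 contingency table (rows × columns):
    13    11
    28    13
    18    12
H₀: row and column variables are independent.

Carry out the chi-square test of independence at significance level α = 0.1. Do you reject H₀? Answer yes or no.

Row totals [24, 41, 30], col totals [59, 36], n=95
χ² = (13−14.91)²/14.91 + (11−9.09)²/9.09 + (28−25.46)²/25.46 + (13−15.54)²/15.54 + (18−18.63)²/18.63 + (12−11.37)²/11.37 = 1.3661
df = 2
p-value (upper-tail) = 0.50507
At α=0.1: p ≥ α → fail to reject H₀

reject H₀: no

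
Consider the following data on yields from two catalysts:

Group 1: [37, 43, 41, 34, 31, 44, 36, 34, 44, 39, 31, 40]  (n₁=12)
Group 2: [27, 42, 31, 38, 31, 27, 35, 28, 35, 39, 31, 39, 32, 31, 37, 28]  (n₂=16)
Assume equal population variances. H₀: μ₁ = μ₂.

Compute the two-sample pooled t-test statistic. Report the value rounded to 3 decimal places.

test statistic = 2.562

x̄₁=37.833, s₁=4.726, n₁=12
x̄₂=33.188, s₂=4.764, n₂=16
s_p² = [11·4.726² + 15·4.764²]/26 = 22.5425
SE = √(s_p²·(1/12+1/16)) = 1.8131
t = (37.833−33.188)/1.8131 = 2.5623
df = 26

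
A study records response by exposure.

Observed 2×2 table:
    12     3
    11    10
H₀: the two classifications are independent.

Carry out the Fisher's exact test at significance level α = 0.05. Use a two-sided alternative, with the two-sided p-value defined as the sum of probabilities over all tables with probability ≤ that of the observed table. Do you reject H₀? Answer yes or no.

Margins: r₁=15, r₂=21, c₁=23, c₂=13, n=36
p_obs = C(15,12)·C(21,11)/C(36,23); sum pmf over tables with pmf ≤ p_obs
p-value (two-sided) = 0.15896
At α=0.05: p ≥ α → fail to reject H₀

reject H₀: no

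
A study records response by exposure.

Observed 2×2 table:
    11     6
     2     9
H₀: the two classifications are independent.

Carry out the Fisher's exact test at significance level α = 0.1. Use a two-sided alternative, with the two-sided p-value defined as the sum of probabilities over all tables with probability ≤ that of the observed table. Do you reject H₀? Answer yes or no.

reject H₀: yes

Margins: r₁=17, r₂=11, c₁=13, c₂=15, n=28
p_obs = C(17,11)·C(11,2)/C(28,13); sum pmf over tables with pmf ≤ p_obs
p-value (two-sided) = 0.02376
At α=0.1: p < α → reject H₀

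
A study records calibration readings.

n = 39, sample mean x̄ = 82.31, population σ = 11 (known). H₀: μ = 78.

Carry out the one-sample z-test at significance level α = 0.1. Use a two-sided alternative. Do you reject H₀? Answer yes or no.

SE = σ/√n = 11/√39 = 1.7614
z = (x̄−μ₀)/SE = (82.31−78)/1.7614 = 2.4469
p-value (two-sided) = 0.01441
At α=0.1: p < α → reject H₀

reject H₀: yes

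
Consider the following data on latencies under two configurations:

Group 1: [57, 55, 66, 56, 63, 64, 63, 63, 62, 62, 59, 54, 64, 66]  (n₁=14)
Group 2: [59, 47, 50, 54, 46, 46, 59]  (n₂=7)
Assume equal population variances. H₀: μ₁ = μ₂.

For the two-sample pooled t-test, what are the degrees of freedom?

df = n₁ + n₂ − 2 = 14 + 7 − 2 = 19

degrees of freedom = 19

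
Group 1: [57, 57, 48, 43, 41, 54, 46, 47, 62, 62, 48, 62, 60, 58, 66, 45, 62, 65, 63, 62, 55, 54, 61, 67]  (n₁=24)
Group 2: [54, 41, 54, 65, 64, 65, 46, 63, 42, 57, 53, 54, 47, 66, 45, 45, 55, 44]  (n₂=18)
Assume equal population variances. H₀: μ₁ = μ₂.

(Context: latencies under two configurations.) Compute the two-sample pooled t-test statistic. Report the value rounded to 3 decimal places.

test statistic = 1.063

x̄₁=56.042, s₁=7.832, n₁=24
x̄₂=53.333, s₂=8.602, n₂=18
s_p² = [23·7.832² + 17·8.602²]/40 = 66.7240
SE = √(s_p²·(1/24+1/18)) = 2.5470
t = (56.042−53.333)/2.5470 = 1.0634
df = 40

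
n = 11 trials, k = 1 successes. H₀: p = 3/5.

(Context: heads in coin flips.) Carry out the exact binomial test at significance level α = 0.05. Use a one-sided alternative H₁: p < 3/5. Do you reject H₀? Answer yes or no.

reject H₀: yes

Exact binomial: n=11, k=1, p₀=3/5=0.6000
P(X≤1) from Σ C(n,i)·p₀^i·(1−p₀)^(n−i)
p-value (one-sided, H₁ less) = 0.00073
At α=0.05: p < α → reject H₀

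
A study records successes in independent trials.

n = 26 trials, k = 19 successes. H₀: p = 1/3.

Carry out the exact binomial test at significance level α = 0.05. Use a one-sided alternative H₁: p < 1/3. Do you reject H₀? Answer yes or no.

reject H₀: no

Exact binomial: n=26, k=19, p₀=1/3=0.3333
P(X≤19) from Σ C(n,i)·p₀^i·(1−p₀)^(n−i)
p-value (one-sided, H₁ less) = 0.99999
At α=0.05: p ≥ α → fail to reject H₀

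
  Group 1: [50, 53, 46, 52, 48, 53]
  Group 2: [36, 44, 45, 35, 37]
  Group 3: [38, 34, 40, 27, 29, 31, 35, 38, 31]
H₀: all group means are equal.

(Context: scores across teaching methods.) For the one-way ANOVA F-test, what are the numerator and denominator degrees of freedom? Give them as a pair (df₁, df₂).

degrees of freedom = [2, 17]

k = 3 groups, N = 20 total
df = (k−1, N−k) = (3−1, 20−3) = (2, 17)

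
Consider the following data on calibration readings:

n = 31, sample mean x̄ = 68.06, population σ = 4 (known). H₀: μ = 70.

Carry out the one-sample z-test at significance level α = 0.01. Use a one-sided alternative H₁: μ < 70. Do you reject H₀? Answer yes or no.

reject H₀: yes

SE = σ/√n = 4/√31 = 0.7184
z = (x̄−μ₀)/SE = (68.06−70)/0.7184 = -2.7004
p-value (one-sided, H₁ less) = 0.00346
At α=0.01: p < α → reject H₀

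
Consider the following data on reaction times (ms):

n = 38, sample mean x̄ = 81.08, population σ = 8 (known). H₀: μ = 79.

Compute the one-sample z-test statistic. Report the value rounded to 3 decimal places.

test statistic = 1.603

SE = σ/√n = 8/√38 = 1.2978
z = (x̄−μ₀)/SE = (81.08−79)/1.2978 = 1.6027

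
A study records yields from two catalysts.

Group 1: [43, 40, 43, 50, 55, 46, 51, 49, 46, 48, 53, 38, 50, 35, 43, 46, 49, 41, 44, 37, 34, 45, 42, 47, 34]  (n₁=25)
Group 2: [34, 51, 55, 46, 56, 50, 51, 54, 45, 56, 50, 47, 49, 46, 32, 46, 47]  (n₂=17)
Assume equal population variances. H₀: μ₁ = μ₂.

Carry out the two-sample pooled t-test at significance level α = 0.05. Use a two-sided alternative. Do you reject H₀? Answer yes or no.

reject H₀: no

x̄₁=44.360, s₁=5.794, n₁=25
x̄₂=47.941, s₂=6.685, n₂=17
s_p² = [24·5.794² + 16·6.685²]/40 = 38.0175
SE = √(s_p²·(1/25+1/17)) = 1.9383
t = (44.360−47.941)/1.9383 = -1.8476
df = 40
p-value (two-sided) = 0.07207
At α=0.05: p ≥ α → fail to reject H₀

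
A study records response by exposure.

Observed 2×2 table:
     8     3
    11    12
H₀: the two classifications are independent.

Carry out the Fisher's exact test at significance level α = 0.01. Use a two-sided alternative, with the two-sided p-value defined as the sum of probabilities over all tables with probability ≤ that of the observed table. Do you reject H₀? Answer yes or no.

reject H₀: no

Margins: r₁=11, r₂=23, c₁=19, c₂=15, n=34
p_obs = C(11,8)·C(23,11)/C(34,19); sum pmf over tables with pmf ≤ p_obs
p-value (two-sided) = 0.27138
At α=0.01: p ≥ α → fail to reject H₀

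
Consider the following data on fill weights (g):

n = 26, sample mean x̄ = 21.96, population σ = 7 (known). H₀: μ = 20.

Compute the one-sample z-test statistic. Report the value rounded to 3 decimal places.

SE = σ/√n = 7/√26 = 1.3728
z = (x̄−μ₀)/SE = (21.96−20)/1.3728 = 1.4277

test statistic = 1.428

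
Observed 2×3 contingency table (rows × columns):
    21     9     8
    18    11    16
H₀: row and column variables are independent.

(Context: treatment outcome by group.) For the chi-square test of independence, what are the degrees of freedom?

df = (r−1)(c−1) = (2−1)·(3−1) = 2

degrees of freedom = 2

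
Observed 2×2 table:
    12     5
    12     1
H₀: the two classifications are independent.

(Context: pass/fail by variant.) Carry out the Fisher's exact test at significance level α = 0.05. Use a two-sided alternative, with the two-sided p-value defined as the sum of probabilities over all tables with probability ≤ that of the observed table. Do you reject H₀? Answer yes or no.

Margins: r₁=17, r₂=13, c₁=24, c₂=6, n=30
p_obs = C(17,12)·C(13,12)/C(30,24); sum pmf over tables with pmf ≤ p_obs
p-value (two-sided) = 0.19606
At α=0.05: p ≥ α → fail to reject H₀

reject H₀: no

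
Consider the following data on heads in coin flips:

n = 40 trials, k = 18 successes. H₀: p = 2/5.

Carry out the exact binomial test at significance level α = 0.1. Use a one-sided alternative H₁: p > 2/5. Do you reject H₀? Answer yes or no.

reject H₀: no

Exact binomial: n=40, k=18, p₀=2/5=0.4000
P(X≥18) from Σ C(n,i)·p₀^i·(1−p₀)^(n−i)
p-value (one-sided, H₁ greater) = 0.31148
At α=0.1: p ≥ α → fail to reject H₀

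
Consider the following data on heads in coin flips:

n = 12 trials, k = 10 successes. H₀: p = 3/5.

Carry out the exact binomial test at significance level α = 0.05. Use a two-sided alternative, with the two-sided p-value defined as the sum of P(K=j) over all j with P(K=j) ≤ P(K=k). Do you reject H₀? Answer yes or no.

Exact binomial: n=12, k=10, p₀=3/5=0.6000
P(X=j) = C(n,j)·p₀^j·(1−p₀)^(n−j); p = Σ P(X=j) over j with P(X=j) ≤ P(X=10)
p-value (two-sided) = 0.14075
At α=0.05: p ≥ α → fail to reject H₀

reject H₀: no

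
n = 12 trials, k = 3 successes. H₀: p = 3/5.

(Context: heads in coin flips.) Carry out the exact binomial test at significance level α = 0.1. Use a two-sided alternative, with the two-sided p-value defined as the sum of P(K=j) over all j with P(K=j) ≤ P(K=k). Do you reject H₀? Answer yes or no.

reject H₀: yes

Exact binomial: n=12, k=3, p₀=3/5=0.6000
P(X=j) = C(n,j)·p₀^j·(1−p₀)^(n−j); p = Σ P(X=j) over j with P(X=j) ≤ P(X=3)
p-value (two-sided) = 0.01744
At α=0.1: p < α → reject H₀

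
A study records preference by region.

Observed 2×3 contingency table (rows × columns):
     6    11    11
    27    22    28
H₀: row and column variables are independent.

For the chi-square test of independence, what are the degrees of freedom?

degrees of freedom = 2

df = (r−1)(c−1) = (2−1)·(3−1) = 2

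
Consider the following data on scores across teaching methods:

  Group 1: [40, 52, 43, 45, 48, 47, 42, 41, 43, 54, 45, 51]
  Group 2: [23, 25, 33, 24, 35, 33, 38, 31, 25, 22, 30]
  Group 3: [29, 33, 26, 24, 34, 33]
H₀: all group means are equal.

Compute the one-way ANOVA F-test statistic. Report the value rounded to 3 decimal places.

test statistic = 41.497

Group means [45.92, 29.00, 29.83], grand mean 36.172
SSB = Σnᵢ(x̄ᵢ−x̄)² = 1946.388; SSW = ΣΣ(x−x̄ᵢ)² = 609.750
MSB = 1946.388/2 = 973.1940; MSW = 609.750/26 = 23.4519
F = MSB/MSW = 41.4974
df = (2, 26)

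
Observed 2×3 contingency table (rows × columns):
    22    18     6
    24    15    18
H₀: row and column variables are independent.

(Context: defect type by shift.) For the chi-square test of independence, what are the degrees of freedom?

df = (r−1)(c−1) = (2−1)·(3−1) = 2

degrees of freedom = 2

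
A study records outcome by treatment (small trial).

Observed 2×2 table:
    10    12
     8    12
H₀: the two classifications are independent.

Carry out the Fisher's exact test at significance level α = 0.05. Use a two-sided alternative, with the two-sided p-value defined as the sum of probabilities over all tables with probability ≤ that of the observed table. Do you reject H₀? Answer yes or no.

Margins: r₁=22, r₂=20, c₁=18, c₂=24, n=42
p_obs = C(22,10)·C(20,8)/C(42,18); sum pmf over tables with pmf ≤ p_obs
p-value (two-sided) = 0.76379
At α=0.05: p ≥ α → fail to reject H₀

reject H₀: no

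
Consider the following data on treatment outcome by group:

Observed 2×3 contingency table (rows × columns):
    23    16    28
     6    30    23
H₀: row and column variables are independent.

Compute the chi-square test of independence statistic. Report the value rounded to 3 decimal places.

test statistic = 14.266

Row totals [67, 59], col totals [29, 46, 51], n=126
χ² = (23−15.42)²/15.42 + (16−24.46)²/24.46 + (28−27.12)²/27.12 + (6−13.58)²/13.58 + (30−21.54)²/21.54 + (23−23.88)²/23.88 = 14.2662
df = 2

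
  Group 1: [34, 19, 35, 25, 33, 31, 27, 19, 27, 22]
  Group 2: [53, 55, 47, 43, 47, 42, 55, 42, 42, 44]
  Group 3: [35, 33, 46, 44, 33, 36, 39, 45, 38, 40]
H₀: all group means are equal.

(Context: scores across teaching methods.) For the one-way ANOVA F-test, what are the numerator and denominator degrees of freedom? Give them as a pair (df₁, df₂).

degrees of freedom = [2, 27]

k = 3 groups, N = 30 total
df = (k−1, N−k) = (3−1, 30−3) = (2, 27)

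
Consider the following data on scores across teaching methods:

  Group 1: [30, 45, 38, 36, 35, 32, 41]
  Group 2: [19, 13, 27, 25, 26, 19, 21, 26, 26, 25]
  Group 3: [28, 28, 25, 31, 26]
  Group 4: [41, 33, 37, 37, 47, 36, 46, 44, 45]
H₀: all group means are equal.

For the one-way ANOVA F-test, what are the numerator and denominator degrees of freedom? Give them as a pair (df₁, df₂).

k = 4 groups, N = 31 total
df = (k−1, N−k) = (4−1, 31−4) = (3, 27)

degrees of freedom = [3, 27]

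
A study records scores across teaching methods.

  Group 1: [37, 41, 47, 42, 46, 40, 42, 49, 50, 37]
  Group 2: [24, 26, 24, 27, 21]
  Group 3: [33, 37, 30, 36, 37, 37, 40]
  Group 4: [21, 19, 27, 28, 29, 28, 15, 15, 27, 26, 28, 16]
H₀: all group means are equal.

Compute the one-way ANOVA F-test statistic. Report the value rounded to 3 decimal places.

test statistic = 40.255

Group means [43.10, 24.40, 35.71, 23.25], grand mean 31.824
SSB = Σnᵢ(x̄ᵢ−x̄)² = 2535.163; SSW = ΣΣ(x−x̄ᵢ)² = 629.779
MSB = 2535.163/3 = 845.0542; MSW = 629.779/30 = 20.9926
F = MSB/MSW = 40.2548
df = (3, 30)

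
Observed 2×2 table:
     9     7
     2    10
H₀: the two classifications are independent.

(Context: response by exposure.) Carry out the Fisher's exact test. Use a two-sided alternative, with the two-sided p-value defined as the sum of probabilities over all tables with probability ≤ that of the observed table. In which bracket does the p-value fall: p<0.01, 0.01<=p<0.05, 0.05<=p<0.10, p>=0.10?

p-value bracket: 0.05<=p<0.10

Margins: r₁=16, r₂=12, c₁=11, c₂=17, n=28
p_obs = C(16,9)·C(12,2)/C(28,11); sum pmf over tables with pmf ≤ p_obs
p-value (two-sided) = 0.05403
→ bracket: 0.05<=p<0.10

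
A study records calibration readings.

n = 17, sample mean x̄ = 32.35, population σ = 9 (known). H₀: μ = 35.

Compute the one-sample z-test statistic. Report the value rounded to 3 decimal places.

SE = σ/√n = 9/√17 = 2.1828
z = (x̄−μ₀)/SE = (32.35−35)/2.1828 = -1.2140

test statistic = -1.214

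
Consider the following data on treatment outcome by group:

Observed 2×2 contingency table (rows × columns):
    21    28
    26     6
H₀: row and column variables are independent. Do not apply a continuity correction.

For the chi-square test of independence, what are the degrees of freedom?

df = (r−1)(c−1) = (2−1)·(2−1) = 1

degrees of freedom = 1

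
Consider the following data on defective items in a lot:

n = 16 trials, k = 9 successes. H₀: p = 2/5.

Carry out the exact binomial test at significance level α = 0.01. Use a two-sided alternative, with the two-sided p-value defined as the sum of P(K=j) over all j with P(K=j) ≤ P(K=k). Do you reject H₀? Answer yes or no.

reject H₀: no

Exact binomial: n=16, k=9, p₀=2/5=0.4000
P(X=j) = C(n,j)·p₀^j·(1−p₀)^(n−j); p = Σ P(X=j) over j with P(X=j) ≤ P(X=9)
p-value (two-sided) = 0.20742
At α=0.01: p ≥ α → fail to reject H₀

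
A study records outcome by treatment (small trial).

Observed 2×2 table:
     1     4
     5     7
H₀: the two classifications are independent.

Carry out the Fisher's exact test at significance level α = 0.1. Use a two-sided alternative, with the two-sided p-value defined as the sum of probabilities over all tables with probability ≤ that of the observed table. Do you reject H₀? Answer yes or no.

Margins: r₁=5, r₂=12, c₁=6, c₂=11, n=17
p_obs = C(5,1)·C(12,5)/C(17,6); sum pmf over tables with pmf ≤ p_obs
p-value (two-sided) = 0.60003
At α=0.1: p ≥ α → fail to reject H₀

reject H₀: no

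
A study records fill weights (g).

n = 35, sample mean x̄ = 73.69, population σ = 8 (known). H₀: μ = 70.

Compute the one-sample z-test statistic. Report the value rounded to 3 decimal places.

SE = σ/√n = 8/√35 = 1.3522
z = (x̄−μ₀)/SE = (73.69−70)/1.3522 = 2.7288

test statistic = 2.729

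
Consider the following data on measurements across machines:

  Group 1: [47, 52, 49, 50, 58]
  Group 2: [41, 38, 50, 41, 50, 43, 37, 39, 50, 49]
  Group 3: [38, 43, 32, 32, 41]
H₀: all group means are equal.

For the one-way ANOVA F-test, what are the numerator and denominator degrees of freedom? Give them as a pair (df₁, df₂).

k = 3 groups, N = 20 total
df = (k−1, N−k) = (3−1, 20−3) = (2, 17)

degrees of freedom = [2, 17]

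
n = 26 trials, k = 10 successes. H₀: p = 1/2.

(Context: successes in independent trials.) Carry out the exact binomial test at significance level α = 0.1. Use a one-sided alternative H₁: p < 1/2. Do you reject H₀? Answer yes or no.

reject H₀: no

Exact binomial: n=26, k=10, p₀=1/2=0.5000
P(X≤10) from Σ C(n,i)·p₀^i·(1−p₀)^(n−i)
p-value (one-sided, H₁ less) = 0.16347
At α=0.1: p ≥ α → fail to reject H₀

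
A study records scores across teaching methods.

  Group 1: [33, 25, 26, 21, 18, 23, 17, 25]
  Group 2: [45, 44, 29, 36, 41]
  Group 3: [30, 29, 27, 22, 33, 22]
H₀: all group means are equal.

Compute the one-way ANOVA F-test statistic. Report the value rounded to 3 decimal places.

test statistic = 13.442

Group means [23.50, 39.00, 27.17], grand mean 28.737
SSB = Σnᵢ(x̄ᵢ−x̄)² = 760.851; SSW = ΣΣ(x−x̄ᵢ)² = 452.833
MSB = 760.851/2 = 380.4254; MSW = 452.833/16 = 28.3021
F = MSB/MSW = 13.4416
df = (2, 16)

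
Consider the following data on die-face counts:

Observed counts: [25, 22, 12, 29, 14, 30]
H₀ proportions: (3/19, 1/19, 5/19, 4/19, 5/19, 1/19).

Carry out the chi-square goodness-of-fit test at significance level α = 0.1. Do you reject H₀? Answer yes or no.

n = 132; E_i = n·p_i = [20.84, 6.95, 34.74, 27.79, 34.74, 6.95]
χ² = (25−20.84)²/20.84 + (22−6.95)²/6.95 + (12−34.74)²/34.74 + (29−27.79)²/27.79 + (14−34.74)²/34.74 + (30−6.95)²/6.95 = 137.2506
df = 5
p-value (upper-tail) = 0.00000
At α=0.1: p < α → reject H₀

reject H₀: yes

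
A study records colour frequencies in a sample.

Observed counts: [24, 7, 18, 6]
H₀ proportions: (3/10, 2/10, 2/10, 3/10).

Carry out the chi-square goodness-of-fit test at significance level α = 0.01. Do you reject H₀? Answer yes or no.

reject H₀: yes

n = 55; E_i = n·p_i = [16.50, 11.00, 11.00, 16.50]
χ² = (24−16.50)²/16.50 + (7−11.00)²/11.00 + (18−11.00)²/11.00 + (6−16.50)²/16.50 = 16.0000
df = 3
p-value (upper-tail) = 0.00113
At α=0.01: p < α → reject H₀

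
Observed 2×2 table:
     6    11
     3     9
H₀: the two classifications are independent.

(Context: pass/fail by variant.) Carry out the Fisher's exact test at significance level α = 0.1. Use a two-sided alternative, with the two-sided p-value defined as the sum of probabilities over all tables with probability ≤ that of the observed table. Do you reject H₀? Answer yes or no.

reject H₀: no

Margins: r₁=17, r₂=12, c₁=9, c₂=20, n=29
p_obs = C(17,6)·C(12,3)/C(29,9); sum pmf over tables with pmf ≤ p_obs
p-value (two-sided) = 0.69415
At α=0.1: p ≥ α → fail to reject H₀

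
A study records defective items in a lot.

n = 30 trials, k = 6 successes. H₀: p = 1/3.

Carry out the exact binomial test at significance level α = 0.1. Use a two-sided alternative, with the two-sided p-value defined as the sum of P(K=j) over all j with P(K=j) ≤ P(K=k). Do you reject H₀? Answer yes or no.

Exact binomial: n=30, k=6, p₀=1/3=0.3333
P(X=j) = C(n,j)·p₀^j·(1−p₀)^(n−j); p = Σ P(X=j) over j with P(X=j) ≤ P(X=6)
p-value (two-sided) = 0.17361
At α=0.1: p ≥ α → fail to reject H₀

reject H₀: no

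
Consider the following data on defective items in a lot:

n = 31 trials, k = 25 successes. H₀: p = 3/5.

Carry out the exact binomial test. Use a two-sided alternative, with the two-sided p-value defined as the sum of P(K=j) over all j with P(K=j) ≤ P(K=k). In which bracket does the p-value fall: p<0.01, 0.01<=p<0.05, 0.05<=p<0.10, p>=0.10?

p-value bracket: 0.01<=p<0.05

Exact binomial: n=31, k=25, p₀=3/5=0.6000
P(X=j) = C(n,j)·p₀^j·(1−p₀)^(n−j); p = Σ P(X=j) over j with P(X=j) ≤ P(X=25)
p-value (two-sided) = 0.02605
→ bracket: 0.01<=p<0.05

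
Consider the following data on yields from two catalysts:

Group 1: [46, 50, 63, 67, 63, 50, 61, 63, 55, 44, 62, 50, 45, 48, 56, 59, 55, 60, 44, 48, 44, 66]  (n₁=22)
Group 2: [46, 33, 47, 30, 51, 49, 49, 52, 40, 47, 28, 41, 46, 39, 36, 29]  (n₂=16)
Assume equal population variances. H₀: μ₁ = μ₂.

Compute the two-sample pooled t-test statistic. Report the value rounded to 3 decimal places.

test statistic = 4.983

x̄₁=54.500, s₁=7.854, n₁=22
x̄₂=41.438, s₂=8.148, n₂=16
s_p² = [21·7.854² + 15·8.148²]/36 = 63.6510
SE = √(s_p²·(1/22+1/16)) = 2.6213
t = (54.500−41.438)/2.6213 = 4.9831
df = 36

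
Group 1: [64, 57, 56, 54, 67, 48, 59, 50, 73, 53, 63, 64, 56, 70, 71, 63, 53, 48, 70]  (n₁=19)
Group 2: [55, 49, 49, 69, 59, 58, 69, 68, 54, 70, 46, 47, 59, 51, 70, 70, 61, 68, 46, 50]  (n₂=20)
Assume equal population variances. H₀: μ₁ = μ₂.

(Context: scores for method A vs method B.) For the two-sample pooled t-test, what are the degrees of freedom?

degrees of freedom = 37

df = n₁ + n₂ − 2 = 19 + 20 − 2 = 37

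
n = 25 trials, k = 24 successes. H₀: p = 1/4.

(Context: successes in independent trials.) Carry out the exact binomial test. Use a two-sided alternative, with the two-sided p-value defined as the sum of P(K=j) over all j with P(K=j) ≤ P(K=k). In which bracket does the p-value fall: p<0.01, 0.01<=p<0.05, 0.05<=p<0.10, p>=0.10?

Exact binomial: n=25, k=24, p₀=1/4=0.2500
P(X=j) = C(n,j)·p₀^j·(1−p₀)^(n−j); p = Σ P(X=j) over j with P(X=j) ≤ P(X=24)
p-value (two-sided) = 0.00000
→ bracket: p<0.01

p-value bracket: p<0.01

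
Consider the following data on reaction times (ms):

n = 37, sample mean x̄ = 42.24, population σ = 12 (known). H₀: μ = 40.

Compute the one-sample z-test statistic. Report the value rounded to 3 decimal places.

SE = σ/√n = 12/√37 = 1.9728
z = (x̄−μ₀)/SE = (42.24−40)/1.9728 = 1.1354

test statistic = 1.135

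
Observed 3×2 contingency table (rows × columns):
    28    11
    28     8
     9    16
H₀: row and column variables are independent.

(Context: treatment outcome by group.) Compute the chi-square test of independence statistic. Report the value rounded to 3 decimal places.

test statistic = 12.617

Row totals [39, 36, 25], col totals [65, 35], n=100
χ² = (28−25.35)²/25.35 + (11−13.65)²/13.65 + (28−23.40)²/23.40 + (8−12.60)²/12.60 + (9−16.25)²/16.25 + (16−8.75)²/8.75 = 12.6169
df = 2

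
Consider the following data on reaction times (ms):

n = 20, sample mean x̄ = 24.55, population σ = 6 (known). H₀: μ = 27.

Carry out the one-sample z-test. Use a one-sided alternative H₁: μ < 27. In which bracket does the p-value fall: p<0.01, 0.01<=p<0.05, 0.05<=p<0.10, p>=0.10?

SE = σ/√n = 6/√20 = 1.3416
z = (x̄−μ₀)/SE = (24.55−27)/1.3416 = -1.8261
p-value (one-sided, H₁ less) = 0.03392
→ bracket: 0.01<=p<0.05

p-value bracket: 0.01<=p<0.05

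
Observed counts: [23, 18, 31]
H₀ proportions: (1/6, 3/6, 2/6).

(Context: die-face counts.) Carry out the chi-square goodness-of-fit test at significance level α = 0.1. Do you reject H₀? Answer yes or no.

n = 72; E_i = n·p_i = [12.00, 36.00, 24.00]
χ² = (23−12.00)²/12.00 + (18−36.00)²/36.00 + (31−24.00)²/24.00 = 21.1250
df = 2
p-value (upper-tail) = 0.00003
At α=0.1: p < α → reject H₀

reject H₀: yes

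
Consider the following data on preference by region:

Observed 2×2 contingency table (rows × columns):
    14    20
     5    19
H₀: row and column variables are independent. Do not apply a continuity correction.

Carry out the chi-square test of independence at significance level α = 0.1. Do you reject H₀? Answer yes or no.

Row totals [34, 24], col totals [19, 39], n=58
χ² = (14−11.14)²/11.14 + (20−22.86)²/22.86 + (5−7.86)²/7.86 + (19−16.14)²/16.14 = 2.6432
df = 1
p-value (upper-tail) = 0.10399
At α=0.1: p ≥ α → fail to reject H₀

reject H₀: no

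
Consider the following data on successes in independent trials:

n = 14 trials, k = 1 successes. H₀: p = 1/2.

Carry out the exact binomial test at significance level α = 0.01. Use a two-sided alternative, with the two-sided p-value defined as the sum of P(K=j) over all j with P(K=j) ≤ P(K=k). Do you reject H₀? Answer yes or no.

reject H₀: yes

Exact binomial: n=14, k=1, p₀=1/2=0.5000
P(X=j) = C(n,j)·p₀^j·(1−p₀)^(n−j); p = Σ P(X=j) over j with P(X=j) ≤ P(X=1)
p-value (two-sided) = 0.00183
At α=0.01: p < α → reject H₀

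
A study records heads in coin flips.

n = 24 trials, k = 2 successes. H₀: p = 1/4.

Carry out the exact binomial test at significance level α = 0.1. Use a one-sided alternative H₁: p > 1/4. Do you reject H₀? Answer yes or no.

reject H₀: no

Exact binomial: n=24, k=2, p₀=1/4=0.2500
P(X≥2) from Σ C(n,i)·p₀^i·(1−p₀)^(n−i)
p-value (one-sided, H₁ greater) = 0.99097
At α=0.1: p ≥ α → fail to reject H₀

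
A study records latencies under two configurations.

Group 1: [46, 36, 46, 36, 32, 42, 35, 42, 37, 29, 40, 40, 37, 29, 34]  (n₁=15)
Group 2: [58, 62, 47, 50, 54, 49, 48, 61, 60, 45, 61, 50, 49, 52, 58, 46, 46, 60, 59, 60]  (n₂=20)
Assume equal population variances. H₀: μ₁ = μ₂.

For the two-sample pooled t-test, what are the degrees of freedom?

degrees of freedom = 33

df = n₁ + n₂ − 2 = 15 + 20 − 2 = 33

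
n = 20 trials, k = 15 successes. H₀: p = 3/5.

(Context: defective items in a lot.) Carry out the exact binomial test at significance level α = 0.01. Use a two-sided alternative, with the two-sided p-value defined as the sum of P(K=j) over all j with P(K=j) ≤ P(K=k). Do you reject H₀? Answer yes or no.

reject H₀: no

Exact binomial: n=20, k=15, p₀=3/5=0.6000
P(X=j) = C(n,j)·p₀^j·(1−p₀)^(n−j); p = Σ P(X=j) over j with P(X=j) ≤ P(X=15)
p-value (two-sided) = 0.25312
At α=0.01: p ≥ α → fail to reject H₀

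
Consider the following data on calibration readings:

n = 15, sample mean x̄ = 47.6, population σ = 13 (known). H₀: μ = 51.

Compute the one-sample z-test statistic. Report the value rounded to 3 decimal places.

SE = σ/√n = 13/√15 = 3.3566
z = (x̄−μ₀)/SE = (47.6−51)/3.3566 = -1.0129

test statistic = -1.013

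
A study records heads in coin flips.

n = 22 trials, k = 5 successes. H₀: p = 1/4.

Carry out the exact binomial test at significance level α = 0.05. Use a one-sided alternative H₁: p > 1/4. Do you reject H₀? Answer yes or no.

Exact binomial: n=22, k=5, p₀=1/4=0.2500
P(X≥5) from Σ C(n,i)·p₀^i·(1−p₀)^(n−i)
p-value (one-sided, H₁ greater) = 0.67651
At α=0.05: p ≥ α → fail to reject H₀

reject H₀: no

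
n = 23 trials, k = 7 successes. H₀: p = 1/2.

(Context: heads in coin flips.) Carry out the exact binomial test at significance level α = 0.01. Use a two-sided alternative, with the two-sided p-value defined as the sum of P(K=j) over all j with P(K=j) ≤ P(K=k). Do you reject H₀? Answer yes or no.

reject H₀: no

Exact binomial: n=23, k=7, p₀=1/2=0.5000
P(X=j) = C(n,j)·p₀^j·(1−p₀)^(n−j); p = Σ P(X=j) over j with P(X=j) ≤ P(X=7)
p-value (two-sided) = 0.09314
At α=0.01: p ≥ α → fail to reject H₀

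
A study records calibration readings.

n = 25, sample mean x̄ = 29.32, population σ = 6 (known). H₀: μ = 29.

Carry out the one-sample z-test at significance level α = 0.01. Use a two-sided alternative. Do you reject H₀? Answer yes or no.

SE = σ/√n = 6/√25 = 1.2000
z = (x̄−μ₀)/SE = (29.32−29)/1.2000 = 0.2667
p-value (two-sided) = 0.78973
At α=0.01: p ≥ α → fail to reject H₀

reject H₀: no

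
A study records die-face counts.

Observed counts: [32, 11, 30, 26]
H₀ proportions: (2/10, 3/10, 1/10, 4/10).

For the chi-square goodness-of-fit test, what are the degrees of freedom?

df = k − 1 = 4 − 1 = 3

degrees of freedom = 3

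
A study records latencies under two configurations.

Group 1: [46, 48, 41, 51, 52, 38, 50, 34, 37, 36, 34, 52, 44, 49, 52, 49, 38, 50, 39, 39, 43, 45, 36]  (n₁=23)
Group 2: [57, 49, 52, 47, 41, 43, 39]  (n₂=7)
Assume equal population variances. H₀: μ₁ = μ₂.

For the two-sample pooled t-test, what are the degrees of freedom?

degrees of freedom = 28

df = n₁ + n₂ − 2 = 23 + 7 − 2 = 28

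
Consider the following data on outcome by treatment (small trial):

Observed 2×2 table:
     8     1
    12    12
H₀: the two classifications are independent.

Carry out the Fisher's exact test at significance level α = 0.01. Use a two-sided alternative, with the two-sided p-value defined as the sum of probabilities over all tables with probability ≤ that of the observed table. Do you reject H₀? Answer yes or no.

reject H₀: no

Margins: r₁=9, r₂=24, c₁=20, c₂=13, n=33
p_obs = C(9,8)·C(24,12)/C(33,20); sum pmf over tables with pmf ≤ p_obs
p-value (two-sided) = 0.05596
At α=0.01: p ≥ α → fail to reject H₀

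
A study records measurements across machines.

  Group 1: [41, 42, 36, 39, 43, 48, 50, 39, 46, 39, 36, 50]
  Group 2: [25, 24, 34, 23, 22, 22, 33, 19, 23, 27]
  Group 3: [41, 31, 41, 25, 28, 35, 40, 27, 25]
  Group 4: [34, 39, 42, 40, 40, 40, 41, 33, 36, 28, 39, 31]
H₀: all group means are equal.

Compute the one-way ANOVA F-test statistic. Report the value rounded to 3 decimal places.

Group means [42.42, 25.20, 32.56, 36.92], grand mean 34.814
SSB = Σnᵢ(x̄ᵢ−x̄)² = 1716.856; SSW = ΣΣ(x−x̄ᵢ)² = 1081.656
MSB = 1716.856/3 = 572.2854; MSW = 1081.656/39 = 27.7348
F = MSB/MSW = 20.6342
df = (3, 39)

test statistic = 20.634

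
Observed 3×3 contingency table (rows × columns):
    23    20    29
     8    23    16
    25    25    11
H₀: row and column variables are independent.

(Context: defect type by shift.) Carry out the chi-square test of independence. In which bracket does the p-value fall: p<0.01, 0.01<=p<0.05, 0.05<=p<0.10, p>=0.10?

Row totals [72, 47, 61], col totals [56, 68, 56], n=180
χ² = (23−22.40)²/22.40 + (20−27.20)²/27.20 + (29−22.40)²/22.40 + (8−14.62)²/14.62 + (23−17.76)²/17.76 + (16−14.62)²/14.62 + (25−18.98)²/18.98 + (25−23.04)²/23.04 + (11−18.98)²/18.98 = 13.9752
df = 4
p-value (upper-tail) = 0.00737
→ bracket: p<0.01

p-value bracket: p<0.01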